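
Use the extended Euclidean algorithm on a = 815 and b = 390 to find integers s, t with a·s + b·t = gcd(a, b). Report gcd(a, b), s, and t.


Euclidean algorithm on (815, 390) — divide until remainder is 0:
  815 = 2 · 390 + 35
  390 = 11 · 35 + 5
  35 = 7 · 5 + 0
gcd(815, 390) = 5.
Track Bezout coefficients alongside the remainders: start with r₀ = 815 = a·1 + b·0 (s = 1, t = 0) and r₁ = 390 = a·0 + b·1 (s = 0, t = 1); each new remainder r_{k+1} = r_{k-1} − q_k·r_k inherits s_{k+1} = s_{k-1} − q_k·s_k, t_{k+1} = t_{k-1} − q_k·t_k, so r_k = a·s_k + b·t_k at every step:
  q = 2: r = 35, s = 1 − 2·0 = 1, t = 0 − 2·1 = -2  (check: 815·1 + 390·(-2) = 35)
  q = 11: r = 5, s = 0 − 11·1 = -11, t = 1 − 11·(-2) = 23  (check: 815·(-11) + 390·23 = 5)
The row with r = 5 (the gcd) gives the Bezout coefficients s = -11, t = 23.
Result: 815 · (-11) + 390 · (23) = 5.

gcd(815, 390) = 5; s = -11, t = 23 (check: 815·(-11) + 390·23 = 5).


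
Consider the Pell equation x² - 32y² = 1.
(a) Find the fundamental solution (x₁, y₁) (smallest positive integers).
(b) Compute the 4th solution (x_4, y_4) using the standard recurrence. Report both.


Step 1: Find the fundamental solution (x₁, y₁) of x² - 32y² = 1.
  Expand √32 as a continued fraction. a₀ = ⌊√32⌋ = 5; iterate m_{k+1} = d_k·a_k − m_k, d_{k+1} = (32 − m_{k+1}²)/d_k, a_{k+1} = ⌊(a₀ + m_{k+1})/d_{k+1}⌋ (starting m₀ = 0, d₀ = 1), with convergents p_k = a_k·p_{k-1} + p_{k-2}, q_k = a_k·q_{k-1} + q_{k-2} (p₋₁ = 1, q₋₁ = 0):
  k = 0: a₀ = 5; p₀/q₀ = 5/1; p₀² − 32·q₀² = 25 − 32 = -7.
  k = 1: m = 5, d = 7, a = ⌊(5 + 5)/7⌋ = 1; p/q = (1·5 + 1)/(1·1 + 0) = 6/1; p² − 32·q² = 36 − 32 = 4.
  k = 2: m = 2, d = 4, a = ⌊(5 + 2)/4⌋ = 1; p/q = (1·6 + 5)/(1·1 + 1) = 11/2; p² − 32·q² = 121 − 128 = -7.
  k = 3: m = 2, d = 7, a = ⌊(5 + 2)/7⌋ = 1; p/q = (1·11 + 6)/(1·2 + 1) = 17/3; p² − 32·q² = 289 − 288 = 1.
  The first convergent with p² − 32·q² = 1 gives the fundamental solution (x₁, y₁) = (17, 3).
Step 2: Apply the recurrence (x_{n+1}, y_{n+1}) = (x₁x_n + 32y₁y_n, x₁y_n + y₁x_n) repeatedly.
  From (x_1, y_1) = (17, 3): x_2 = 17·17 + 32·3·3 = 577; y_2 = 17·3 + 3·17 = 102.
  From (x_2, y_2) = (577, 102): x_3 = 17·577 + 32·3·102 = 19601; y_3 = 17·102 + 3·577 = 3465.
  From (x_3, y_3) = (19601, 3465): x_4 = 17·19601 + 32·3·3465 = 665857; y_4 = 17·3465 + 3·19601 = 117708.
Step 3: Verify x_4² - 32·y_4² = 443365544449 - 443365544448 = 1 (should be 1). ✓

(x_1, y_1) = (17, 3); (x_4, y_4) = (665857, 117708).


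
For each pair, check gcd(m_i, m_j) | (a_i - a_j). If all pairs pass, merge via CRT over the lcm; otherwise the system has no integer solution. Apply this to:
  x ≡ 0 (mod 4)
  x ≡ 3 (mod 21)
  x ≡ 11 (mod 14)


Moduli 4, 21, 14 are not pairwise coprime, so CRT works modulo lcm(m_i) when all pairwise compatibility conditions hold.
Pairwise compatibility: gcd(m_i, m_j) must divide a_i - a_j for every pair.
Merge one congruence at a time:
  Start: x ≡ 0 (mod 4).
  Combine with x ≡ 3 (mod 21): gcd(4, 21) = 1; 3 - 0 = 3, which IS divisible by 1, so compatible.
    Write x = 0 + 4·t and substitute into x ≡ 3 (mod 21): 4·t ≡ 3 − 0 = 3 (mod 21).
    The inverse of 4 mod 21 is 16 (since 4·16 = 64 = 3·21 + 1), so t ≡ 16·3 = 48 ≡ 6 (mod 21).
    Then x = 0 + 4·6 = 24, valid modulo lcm(4, 21) = 84: x ≡ 24 (mod 84).
  Combine with x ≡ 11 (mod 14): gcd(84, 14) = 14, and 11 - 24 = -13 is NOT divisible by 14.
    ⇒ system is inconsistent (no integer solution).

No solution (the system is inconsistent).


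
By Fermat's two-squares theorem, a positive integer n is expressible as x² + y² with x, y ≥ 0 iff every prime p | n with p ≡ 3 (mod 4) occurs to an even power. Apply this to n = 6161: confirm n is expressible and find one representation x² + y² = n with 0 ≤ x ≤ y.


Step 1: Factor n = 6161 = 61 · 101.
Step 2: Check the mod-4 condition on each prime factor: 61 ≡ 1 (mod 4), exponent 1; 101 ≡ 1 (mod 4), exponent 1.
All primes ≡ 3 (mod 4) appear to even exponent (or don't appear), so by the two-squares theorem n IS expressible as a sum of two squares.
Step 3: Build a representation. Here n = 61 · 101 is a product of primes ≡ 1 (mod 4). Each prime p ≡ 1 (mod 4) is itself a sum of two squares; find a² by testing p − a² for a perfect square:
  61: 61 − 1² = 60, 61 − 2² = 57, 61 − 3² = 52, 61 − 4² = 45, 61 − 5² = 36 = 6² ⇒ 61 = 5² + 6².
  101: 101 − 1² = 100 = 10² ⇒ 101 = 1² + 10².
  Combine using the Brahmagupta–Fibonacci identity (a² + b²)(c² + d²) = (ac − bd)² + (ad + bc)² = (ac + bd)² + (ad − bc)²:
  61 · 101 = 6161: from (5² + 6²)(1² + 10²), take (5·1 − 6·10, 5·10 + 6·1) = (5 − 60, 50 + 6) = (-55, 56); dropping signs (only squares matter) gives (55, 56); check 55² + 56² = 3025 + 3136 = 6161 ✓.
Step 4: Order so x ≤ y and verify: 55² + 56² = 3025 + 3136 = 6161 = n. ✓

n = 6161 = 55² + 56² (one valid representation with x ≤ y).


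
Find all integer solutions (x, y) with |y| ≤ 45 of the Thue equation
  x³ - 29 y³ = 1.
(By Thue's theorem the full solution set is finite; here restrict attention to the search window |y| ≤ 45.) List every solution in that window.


The equation is x³ - 29y³ = 1. For fixed y, x³ = 29·y³ + 1, so a solution requires the RHS to be a perfect cube.
Strategy: iterate y from -45 to 45, compute RHS = 29·y³ + 1, and check whether it is a (positive or negative) perfect cube.
Check small values of y:
  y = 0: RHS = 1 = (1)³ ⇒ x = 1 works.
  y = 1: RHS = 30 is not a perfect cube.
  y = -1: RHS = -28 is not a perfect cube.
  y = 2: RHS = 233 is not a perfect cube.
  y = -2: RHS = -231 is not a perfect cube.
  y = 3: RHS = 784 is not a perfect cube.
  y = -3: RHS = -782 is not a perfect cube.
Continuing the search up to |y| = 45 finds no further solutions beyond those listed.
Collected solutions: (1, 0).

Solutions (with |y| ≤ 45): (1, 0).


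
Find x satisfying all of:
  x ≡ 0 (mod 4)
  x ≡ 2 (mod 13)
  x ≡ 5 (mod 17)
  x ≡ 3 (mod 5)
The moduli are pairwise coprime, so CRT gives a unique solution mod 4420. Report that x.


Product of moduli M = 4 · 13 · 17 · 5 = 4420.
Merge one congruence at a time:
  Start: x ≡ 0 (mod 4).
  Combine with x ≡ 2 (mod 13); new modulus lcm = 52.
    Write x = 0 + 4·t and substitute into x ≡ 2 (mod 13): 4·t ≡ 2 − 0 = 2 (mod 13).
    The inverse of 4 mod 13 is 10 (since 4·10 = 40 = 3·13 + 1), so t ≡ 10·2 = 20 ≡ 7 (mod 13).
    Then x = 0 + 4·7 = 28, valid modulo lcm(4, 13) = 52: x ≡ 28 (mod 52).
  Combine with x ≡ 5 (mod 17); new modulus lcm = 884.
    Write x = 28 + 52·t and substitute into x ≡ 5 (mod 17): 52·t ≡ 5 − 28 = -23 (mod 17).
    Reduce coefficients mod 17: 1·t ≡ 11 (mod 17).
    So t ≡ 11 (mod 17).
    Then x = 28 + 52·11 = 600, valid modulo lcm(52, 17) = 884: x ≡ 600 (mod 884).
  Combine with x ≡ 3 (mod 5); new modulus lcm = 4420.
    Write x = 600 + 884·t and substitute into x ≡ 3 (mod 5): 884·t ≡ 3 − 600 = -597 (mod 5).
    Reduce coefficients mod 5: 4·t ≡ 3 (mod 5).
    The inverse of 4 mod 5 is 4 (since 4·4 = 16 = 3·5 + 1), so t ≡ 4·3 = 12 ≡ 2 (mod 5).
    Then x = 600 + 884·2 = 2368, valid modulo lcm(884, 5) = 4420: x ≡ 2368 (mod 4420).
Verify against each original: 2368 mod 4 = 0, 2368 mod 13 = 2, 2368 mod 17 = 5, 2368 mod 5 = 3.

x ≡ 2368 (mod 4420).


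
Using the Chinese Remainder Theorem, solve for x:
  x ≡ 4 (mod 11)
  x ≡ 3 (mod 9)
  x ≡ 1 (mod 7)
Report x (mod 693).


Moduli 11, 9, 7 are pairwise coprime; by CRT there is a unique solution modulo M = 11 · 9 · 7 = 693.
Solve pairwise, accumulating the modulus:
  Start with x ≡ 4 (mod 11).
  Combine with x ≡ 3 (mod 9): since gcd(11, 9) = 1, we get a unique residue mod 99.
    Write x = 4 + 11·t and substitute into x ≡ 3 (mod 9): 11·t ≡ 3 − 4 = -1 (mod 9).
    Reduce coefficients mod 9: 2·t ≡ 8 (mod 9).
    The inverse of 2 mod 9 is 5 (since 2·5 = 10 = 1·9 + 1), so t ≡ 5·8 = 40 ≡ 4 (mod 9).
    Then x = 4 + 11·4 = 48, valid modulo lcm(11, 9) = 99: x ≡ 48 (mod 99).
  Combine with x ≡ 1 (mod 7): since gcd(99, 7) = 1, we get a unique residue mod 693.
    Write x = 48 + 99·t and substitute into x ≡ 1 (mod 7): 99·t ≡ 1 − 48 = -47 (mod 7).
    Reduce coefficients mod 7: 1·t ≡ 2 (mod 7).
    So t ≡ 2 (mod 7).
    Then x = 48 + 99·2 = 246, valid modulo lcm(99, 7) = 693: x ≡ 246 (mod 693).
Verify: 246 mod 11 = 4 ✓, 246 mod 9 = 3 ✓, 246 mod 7 = 1 ✓.

x ≡ 246 (mod 693).


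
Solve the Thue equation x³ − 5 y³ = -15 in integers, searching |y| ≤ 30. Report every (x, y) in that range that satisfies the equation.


The equation is x³ - 5y³ = -15. For fixed y, x³ = 5·y³ − 15, so a solution requires the RHS to be a perfect cube.
Strategy: iterate y from -30 to 30, compute RHS = 5·y³ − 15, and check whether it is a (positive or negative) perfect cube.
Check small values of y:
  y = 0: RHS = -15 is not a perfect cube.
  y = 1: RHS = -10 is not a perfect cube.
  y = -1: RHS = -20 is not a perfect cube.
  y = 2: RHS = 25 is not a perfect cube.
  y = -2: RHS = -55 is not a perfect cube.
  y = 3: RHS = 120 is not a perfect cube.
  y = -3: RHS = -150 is not a perfect cube.
Continuing the search up to |y| = 30 finds no solutions either.
No (x, y) in the scanned range satisfies the equation.

No integer solutions with |y| ≤ 30.


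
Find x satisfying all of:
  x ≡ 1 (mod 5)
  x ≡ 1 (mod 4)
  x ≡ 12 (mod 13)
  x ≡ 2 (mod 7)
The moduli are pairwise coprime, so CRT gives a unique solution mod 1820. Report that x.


Product of moduli M = 5 · 4 · 13 · 7 = 1820.
Merge one congruence at a time:
  Start: x ≡ 1 (mod 5).
  Combine with x ≡ 1 (mod 4); new modulus lcm = 20.
    Write x = 1 + 5·t and substitute into x ≡ 1 (mod 4): 5·t ≡ 1 − 1 = 0 (mod 4).
    Reduce coefficients mod 4: 1·t ≡ 0 (mod 4).
    So t ≡ 0 (mod 4).
    Then x = 1 + 5·0 = 1, valid modulo lcm(5, 4) = 20: x ≡ 1 (mod 20).
  Combine with x ≡ 12 (mod 13); new modulus lcm = 260.
    Write x = 1 + 20·t and substitute into x ≡ 12 (mod 13): 20·t ≡ 12 − 1 = 11 (mod 13).
    Reduce coefficients mod 13: 7·t ≡ 11 (mod 13).
    The inverse of 7 mod 13 is 2 (since 7·2 = 14 = 1·13 + 1), so t ≡ 2·11 = 22 ≡ 9 (mod 13).
    Then x = 1 + 20·9 = 181, valid modulo lcm(20, 13) = 260: x ≡ 181 (mod 260).
  Combine with x ≡ 2 (mod 7); new modulus lcm = 1820.
    Write x = 181 + 260·t and substitute into x ≡ 2 (mod 7): 260·t ≡ 2 − 181 = -179 (mod 7).
    Reduce coefficients mod 7: 1·t ≡ 3 (mod 7).
    So t ≡ 3 (mod 7).
    Then x = 181 + 260·3 = 961, valid modulo lcm(260, 7) = 1820: x ≡ 961 (mod 1820).
Verify against each original: 961 mod 5 = 1, 961 mod 4 = 1, 961 mod 13 = 12, 961 mod 7 = 2.

x ≡ 961 (mod 1820).


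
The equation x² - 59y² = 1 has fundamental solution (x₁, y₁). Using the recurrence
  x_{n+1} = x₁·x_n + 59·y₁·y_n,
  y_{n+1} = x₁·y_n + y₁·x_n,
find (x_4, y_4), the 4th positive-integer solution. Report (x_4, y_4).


Step 1: Find the fundamental solution (x₁, y₁) of x² - 59y² = 1.
  Expand √59 as a continued fraction. a₀ = ⌊√59⌋ = 7; iterate m_{k+1} = d_k·a_k − m_k, d_{k+1} = (59 − m_{k+1}²)/d_k, a_{k+1} = ⌊(a₀ + m_{k+1})/d_{k+1}⌋ (starting m₀ = 0, d₀ = 1), with convergents p_k = a_k·p_{k-1} + p_{k-2}, q_k = a_k·q_{k-1} + q_{k-2} (p₋₁ = 1, q₋₁ = 0):
  k = 0: a₀ = 7; p₀/q₀ = 7/1; p₀² − 59·q₀² = 49 − 59 = -10.
  k = 1: m = 7, d = 10, a = ⌊(7 + 7)/10⌋ = 1; p/q = (1·7 + 1)/(1·1 + 0) = 8/1; p² − 59·q² = 64 − 59 = 5.
  k = 2: m = 3, d = 5, a = ⌊(7 + 3)/5⌋ = 2; p/q = (2·8 + 7)/(2·1 + 1) = 23/3; p² − 59·q² = 529 − 531 = -2.
  k = 3: m = 7, d = 2, a = ⌊(7 + 7)/2⌋ = 7; p/q = (7·23 + 8)/(7·3 + 1) = 169/22; p² − 59·q² = 28561 − 28556 = 5.
  k = 4: m = 7, d = 5, a = ⌊(7 + 7)/5⌋ = 2; p/q = (2·169 + 23)/(2·22 + 3) = 361/47; p² − 59·q² = 130321 − 130331 = -10.
  k = 5: m = 3, d = 10, a = ⌊(7 + 3)/10⌋ = 1; p/q = (1·361 + 169)/(1·47 + 22) = 530/69; p² − 59·q² = 280900 − 280899 = 1.
  The first convergent with p² − 59·q² = 1 gives the fundamental solution (x₁, y₁) = (530, 69).
Step 2: Apply the recurrence (x_{n+1}, y_{n+1}) = (x₁x_n + 59y₁y_n, x₁y_n + y₁x_n) repeatedly.
  From (x_1, y_1) = (530, 69): x_2 = 530·530 + 59·69·69 = 561799; y_2 = 530·69 + 69·530 = 73140.
  From (x_2, y_2) = (561799, 73140): x_3 = 530·561799 + 59·69·73140 = 595506410; y_3 = 530·73140 + 69·561799 = 77528331.
  From (x_3, y_3) = (595506410, 77528331): x_4 = 530·595506410 + 59·69·77528331 = 631236232801; y_4 = 530·77528331 + 69·595506410 = 82179957720.
Step 3: Verify x_4² - 59·y_4² = 398459181600798268305601 - 398459181600798268305600 = 1 (should be 1). ✓

(x_1, y_1) = (530, 69); (x_4, y_4) = (631236232801, 82179957720).


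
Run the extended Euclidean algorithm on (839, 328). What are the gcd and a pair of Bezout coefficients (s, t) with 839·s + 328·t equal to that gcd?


Euclidean algorithm on (839, 328) — divide until remainder is 0:
  839 = 2 · 328 + 183
  328 = 1 · 183 + 145
  183 = 1 · 145 + 38
  145 = 3 · 38 + 31
  38 = 1 · 31 + 7
  31 = 4 · 7 + 3
  7 = 2 · 3 + 1
  3 = 3 · 1 + 0
gcd(839, 328) = 1.
Track Bezout coefficients alongside the remainders: start with r₀ = 839 = a·1 + b·0 (s = 1, t = 0) and r₁ = 328 = a·0 + b·1 (s = 0, t = 1); each new remainder r_{k+1} = r_{k-1} − q_k·r_k inherits s_{k+1} = s_{k-1} − q_k·s_k, t_{k+1} = t_{k-1} − q_k·t_k, so r_k = a·s_k + b·t_k at every step:
  q = 2: r = 183, s = 1 − 2·0 = 1, t = 0 − 2·1 = -2  (check: 839·1 + 328·(-2) = 183)
  q = 1: r = 145, s = 0 − 1·1 = -1, t = 1 − 1·(-2) = 3  (check: 839·(-1) + 328·3 = 145)
  q = 1: r = 38, s = 1 − 1·(-1) = 2, t = -2 − 1·3 = -5  (check: 839·2 + 328·(-5) = 38)
  q = 3: r = 31, s = -1 − 3·2 = -7, t = 3 − 3·(-5) = 18  (check: 839·(-7) + 328·18 = 31)
  q = 1: r = 7, s = 2 − 1·(-7) = 9, t = -5 − 1·18 = -23  (check: 839·9 + 328·(-23) = 7)
  q = 4: r = 3, s = -7 − 4·9 = -43, t = 18 − 4·(-23) = 110  (check: 839·(-43) + 328·110 = 3)
  q = 2: r = 1, s = 9 − 2·(-43) = 95, t = -23 − 2·110 = -243  (check: 839·95 + 328·(-243) = 1)
The row with r = 1 (the gcd) gives the Bezout coefficients s = 95, t = -243.
Result: 839 · (95) + 328 · (-243) = 1.

gcd(839, 328) = 1; s = 95, t = -243 (check: 839·95 + 328·(-243) = 1).


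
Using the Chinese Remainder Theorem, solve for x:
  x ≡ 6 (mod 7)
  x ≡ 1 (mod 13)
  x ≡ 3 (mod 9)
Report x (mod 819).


Moduli 7, 13, 9 are pairwise coprime; by CRT there is a unique solution modulo M = 7 · 13 · 9 = 819.
Solve pairwise, accumulating the modulus:
  Start with x ≡ 6 (mod 7).
  Combine with x ≡ 1 (mod 13): since gcd(7, 13) = 1, we get a unique residue mod 91.
    Write x = 6 + 7·t and substitute into x ≡ 1 (mod 13): 7·t ≡ 1 − 6 = -5 (mod 13).
    Reduce coefficients mod 13: 7·t ≡ 8 (mod 13).
    The inverse of 7 mod 13 is 2 (since 7·2 = 14 = 1·13 + 1), so t ≡ 2·8 = 16 ≡ 3 (mod 13).
    Then x = 6 + 7·3 = 27, valid modulo lcm(7, 13) = 91: x ≡ 27 (mod 91).
  Combine with x ≡ 3 (mod 9): since gcd(91, 9) = 1, we get a unique residue mod 819.
    Write x = 27 + 91·t and substitute into x ≡ 3 (mod 9): 91·t ≡ 3 − 27 = -24 (mod 9).
    Reduce coefficients mod 9: 1·t ≡ 3 (mod 9).
    So t ≡ 3 (mod 9).
    Then x = 27 + 91·3 = 300, valid modulo lcm(91, 9) = 819: x ≡ 300 (mod 819).
Verify: 300 mod 7 = 6 ✓, 300 mod 13 = 1 ✓, 300 mod 9 = 3 ✓.

x ≡ 300 (mod 819).


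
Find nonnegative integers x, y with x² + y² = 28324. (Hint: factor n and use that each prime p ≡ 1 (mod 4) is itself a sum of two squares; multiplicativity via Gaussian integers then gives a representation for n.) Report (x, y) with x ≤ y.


Step 1: Factor n = 28324 = 2^2 · 73 · 97.
Step 2: Check the mod-4 condition on each prime factor: 2 = 2 (special); 73 ≡ 1 (mod 4), exponent 1; 97 ≡ 1 (mod 4), exponent 1.
All primes ≡ 3 (mod 4) appear to even exponent (or don't appear), so by the two-squares theorem n IS expressible as a sum of two squares.
Step 3: Build a representation. Group n = k² · m with k = 2 and m = 73 · 97 = 7081 (a product of primes ≡ 1 (mod 4)); a representation of m scales to one of n via (k·x)² + (k·y)² = k²(x² + y²). Each prime p ≡ 1 (mod 4) is itself a sum of two squares; find a² by testing p − a² for a perfect square:
  73: 73 − 1² = 72, 73 − 2² = 69, 73 − 3² = 64 = 8² ⇒ 73 = 3² + 8².
  97: 97 − 1² = 96, 97 − 2² = 93, 97 − 3² = 88, 97 − 4² = 81 = 9² ⇒ 97 = 4² + 9².
  Combine using the Brahmagupta–Fibonacci identity (a² + b²)(c² + d²) = (ac − bd)² + (ad + bc)² = (ac + bd)² + (ad − bc)²:
  73 · 97 = 7081: from (3² + 8²)(4² + 9²), take (3·4 − 8·9, 3·9 + 8·4) = (12 − 72, 27 + 32) = (-60, 59); dropping signs (only squares matter) gives (60, 59); check 60² + 59² = 3600 + 3481 = 7081 ✓.
  Scale by k = 2: (2·60, 2·59) = (120, 118).
Step 4: Order so x ≤ y and verify: 118² + 120² = 13924 + 14400 = 28324 = n. ✓

n = 28324 = 118² + 120² (one valid representation with x ≤ y).


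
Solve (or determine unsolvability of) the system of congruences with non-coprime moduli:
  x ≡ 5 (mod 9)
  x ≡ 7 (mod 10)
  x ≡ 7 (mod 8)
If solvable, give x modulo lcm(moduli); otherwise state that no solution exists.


Moduli 9, 10, 8 are not pairwise coprime, so CRT works modulo lcm(m_i) when all pairwise compatibility conditions hold.
Pairwise compatibility: gcd(m_i, m_j) must divide a_i - a_j for every pair.
Merge one congruence at a time:
  Start: x ≡ 5 (mod 9).
  Combine with x ≡ 7 (mod 10): gcd(9, 10) = 1; 7 - 5 = 2, which IS divisible by 1, so compatible.
    Write x = 5 + 9·t and substitute into x ≡ 7 (mod 10): 9·t ≡ 7 − 5 = 2 (mod 10).
    The inverse of 9 mod 10 is 9 (since 9·9 = 81 = 8·10 + 1), so t ≡ 9·2 = 18 ≡ 8 (mod 10).
    Then x = 5 + 9·8 = 77, valid modulo lcm(9, 10) = 90: x ≡ 77 (mod 90).
  Combine with x ≡ 7 (mod 8): gcd(90, 8) = 2; 7 - 77 = -70, which IS divisible by 2, so compatible.
    Write x = 77 + 90·t and substitute into x ≡ 7 (mod 8): 90·t ≡ 7 − 77 = -70 (mod 8).
    Divide the congruence (and modulus) by g = 2: 45·t ≡ -35 (mod 4).
    Reduce coefficients mod 4: 1·t ≡ 1 (mod 4).
    So t ≡ 1 (mod 4).
    Then x = 77 + 90·1 = 167, valid modulo lcm(90, 8) = 360: x ≡ 167 (mod 360).
Verify: 167 mod 9 = 5, 167 mod 10 = 7, 167 mod 8 = 7.

x ≡ 167 (mod 360).


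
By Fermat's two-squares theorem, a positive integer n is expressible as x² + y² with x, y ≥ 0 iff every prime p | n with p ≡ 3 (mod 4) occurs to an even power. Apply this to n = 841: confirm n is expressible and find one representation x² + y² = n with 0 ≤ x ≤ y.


Step 1: Factor n = 841 = 29^2.
Step 2: Check the mod-4 condition on each prime factor: 29 ≡ 1 (mod 4), exponent 2.
All primes ≡ 3 (mod 4) appear to even exponent (or don't appear), so by the two-squares theorem n IS expressible as a sum of two squares.
Step 3: Build a representation. Here n = 29 · 29 is a product of primes ≡ 1 (mod 4). Each prime p ≡ 1 (mod 4) is itself a sum of two squares; find a² by testing p − a² for a perfect square:
  29: 29 − 1² = 28, 29 − 2² = 25 = 5² ⇒ 29 = 2² + 5².
  Combine using the Brahmagupta–Fibonacci identity (a² + b²)(c² + d²) = (ac − bd)² + (ad + bc)² = (ac + bd)² + (ad − bc)²:
  29 · 29 = 841: from (2² + 5²)(2² + 5²), take (2·2 − 5·5, 2·5 + 5·2) = (4 − 25, 10 + 10) = (-21, 20); dropping signs (only squares matter) gives (21, 20); check 21² + 20² = 441 + 400 = 841 ✓.
Step 4: Order so x ≤ y and verify: 20² + 21² = 400 + 441 = 841 = n. ✓

n = 841 = 20² + 21² (one valid representation with x ≤ y).


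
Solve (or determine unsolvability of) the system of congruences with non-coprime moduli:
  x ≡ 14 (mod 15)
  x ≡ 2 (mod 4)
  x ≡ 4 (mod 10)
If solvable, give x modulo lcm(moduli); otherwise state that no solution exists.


Moduli 15, 4, 10 are not pairwise coprime, so CRT works modulo lcm(m_i) when all pairwise compatibility conditions hold.
Pairwise compatibility: gcd(m_i, m_j) must divide a_i - a_j for every pair.
Merge one congruence at a time:
  Start: x ≡ 14 (mod 15).
  Combine with x ≡ 2 (mod 4): gcd(15, 4) = 1; 2 - 14 = -12, which IS divisible by 1, so compatible.
    Write x = 14 + 15·t and substitute into x ≡ 2 (mod 4): 15·t ≡ 2 − 14 = -12 (mod 4).
    Reduce coefficients mod 4: 3·t ≡ 0 (mod 4).
    The inverse of 3 mod 4 is 3 (since 3·3 = 9 = 2·4 + 1), so t ≡ 3·0 = 0 ≡ 0 (mod 4).
    Then x = 14 + 15·0 = 14, valid modulo lcm(15, 4) = 60: x ≡ 14 (mod 60).
  Combine with x ≡ 4 (mod 10): gcd(60, 10) = 10; 4 - 14 = -10, which IS divisible by 10, so compatible.
    Write x = 14 + 60·t and substitute into x ≡ 4 (mod 10): 60·t ≡ 4 − 14 = -10 (mod 10).
    Divide the congruence (and modulus) by g = 10: 6·t ≡ -1 (mod 1).
    Modulo 1 every t works; take t = 0.
    Then x = 14 + 60·0 = 14, valid modulo lcm(60, 10) = 60: x ≡ 14 (mod 60).
Verify: 14 mod 15 = 14, 14 mod 4 = 2, 14 mod 10 = 4.

x ≡ 14 (mod 60).


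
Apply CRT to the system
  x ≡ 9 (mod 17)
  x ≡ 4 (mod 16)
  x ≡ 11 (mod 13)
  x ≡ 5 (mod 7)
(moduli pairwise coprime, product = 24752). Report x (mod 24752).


Product of moduli M = 17 · 16 · 13 · 7 = 24752.
Merge one congruence at a time:
  Start: x ≡ 9 (mod 17).
  Combine with x ≡ 4 (mod 16); new modulus lcm = 272.
    Write x = 9 + 17·t and substitute into x ≡ 4 (mod 16): 17·t ≡ 4 − 9 = -5 (mod 16).
    Reduce coefficients mod 16: 1·t ≡ 11 (mod 16).
    So t ≡ 11 (mod 16).
    Then x = 9 + 17·11 = 196, valid modulo lcm(17, 16) = 272: x ≡ 196 (mod 272).
  Combine with x ≡ 11 (mod 13); new modulus lcm = 3536.
    Write x = 196 + 272·t and substitute into x ≡ 11 (mod 13): 272·t ≡ 11 − 196 = -185 (mod 13).
    Reduce coefficients mod 13: 12·t ≡ 10 (mod 13).
    The inverse of 12 mod 13 is 12 (since 12·12 = 144 = 11·13 + 1), so t ≡ 12·10 = 120 ≡ 3 (mod 13).
    Then x = 196 + 272·3 = 1012, valid modulo lcm(272, 13) = 3536: x ≡ 1012 (mod 3536).
  Combine with x ≡ 5 (mod 7); new modulus lcm = 24752.
    Write x = 1012 + 3536·t and substitute into x ≡ 5 (mod 7): 3536·t ≡ 5 − 1012 = -1007 (mod 7).
    Reduce coefficients mod 7: 1·t ≡ 1 (mod 7).
    So t ≡ 1 (mod 7).
    Then x = 1012 + 3536·1 = 4548, valid modulo lcm(3536, 7) = 24752: x ≡ 4548 (mod 24752).
Verify against each original: 4548 mod 17 = 9, 4548 mod 16 = 4, 4548 mod 13 = 11, 4548 mod 7 = 5.

x ≡ 4548 (mod 24752).


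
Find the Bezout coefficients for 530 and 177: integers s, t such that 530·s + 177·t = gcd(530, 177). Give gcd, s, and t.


Euclidean algorithm on (530, 177) — divide until remainder is 0:
  530 = 2 · 177 + 176
  177 = 1 · 176 + 1
  176 = 176 · 1 + 0
gcd(530, 177) = 1.
Track Bezout coefficients alongside the remainders: start with r₀ = 530 = a·1 + b·0 (s = 1, t = 0) and r₁ = 177 = a·0 + b·1 (s = 0, t = 1); each new remainder r_{k+1} = r_{k-1} − q_k·r_k inherits s_{k+1} = s_{k-1} − q_k·s_k, t_{k+1} = t_{k-1} − q_k·t_k, so r_k = a·s_k + b·t_k at every step:
  q = 2: r = 176, s = 1 − 2·0 = 1, t = 0 − 2·1 = -2  (check: 530·1 + 177·(-2) = 176)
  q = 1: r = 1, s = 0 − 1·1 = -1, t = 1 − 1·(-2) = 3  (check: 530·(-1) + 177·3 = 1)
The row with r = 1 (the gcd) gives the Bezout coefficients s = -1, t = 3.
Result: 530 · (-1) + 177 · (3) = 1.

gcd(530, 177) = 1; s = -1, t = 3 (check: 530·(-1) + 177·3 = 1).


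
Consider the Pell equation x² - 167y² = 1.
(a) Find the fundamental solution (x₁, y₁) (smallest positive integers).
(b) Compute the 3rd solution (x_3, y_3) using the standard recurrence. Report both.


Step 1: Find the fundamental solution (x₁, y₁) of x² - 167y² = 1.
  Expand √167 as a continued fraction. a₀ = ⌊√167⌋ = 12; iterate m_{k+1} = d_k·a_k − m_k, d_{k+1} = (167 − m_{k+1}²)/d_k, a_{k+1} = ⌊(a₀ + m_{k+1})/d_{k+1}⌋ (starting m₀ = 0, d₀ = 1), with convergents p_k = a_k·p_{k-1} + p_{k-2}, q_k = a_k·q_{k-1} + q_{k-2} (p₋₁ = 1, q₋₁ = 0):
  k = 0: a₀ = 12; p₀/q₀ = 12/1; p₀² − 167·q₀² = 144 − 167 = -23.
  k = 1: m = 12, d = 23, a = ⌊(12 + 12)/23⌋ = 1; p/q = (1·12 + 1)/(1·1 + 0) = 13/1; p² − 167·q² = 169 − 167 = 2.
  k = 2: m = 11, d = 2, a = ⌊(12 + 11)/2⌋ = 11; p/q = (11·13 + 12)/(11·1 + 1) = 155/12; p² − 167·q² = 24025 − 24048 = -23.
  k = 3: m = 11, d = 23, a = ⌊(12 + 11)/23⌋ = 1; p/q = (1·155 + 13)/(1·12 + 1) = 168/13; p² − 167·q² = 28224 − 28223 = 1.
  The first convergent with p² − 167·q² = 1 gives the fundamental solution (x₁, y₁) = (168, 13).
Step 2: Apply the recurrence (x_{n+1}, y_{n+1}) = (x₁x_n + 167y₁y_n, x₁y_n + y₁x_n) repeatedly.
  From (x_1, y_1) = (168, 13): x_2 = 168·168 + 167·13·13 = 56447; y_2 = 168·13 + 13·168 = 4368.
  From (x_2, y_2) = (56447, 4368): x_3 = 168·56447 + 167·13·4368 = 18966024; y_3 = 168·4368 + 13·56447 = 1467635.
Step 3: Verify x_3² - 167·y_3² = 359710066368576 - 359710066368575 = 1 (should be 1). ✓

(x_1, y_1) = (168, 13); (x_3, y_3) = (18966024, 1467635).


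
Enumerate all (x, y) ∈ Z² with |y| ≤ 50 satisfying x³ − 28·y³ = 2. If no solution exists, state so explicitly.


The equation is x³ - 28y³ = 2. For fixed y, x³ = 28·y³ + 2, so a solution requires the RHS to be a perfect cube.
Strategy: iterate y from -50 to 50, compute RHS = 28·y³ + 2, and check whether it is a (positive or negative) perfect cube.
Check small values of y:
  y = 0: RHS = 2 is not a perfect cube.
  y = 1: RHS = 30 is not a perfect cube.
  y = -1: RHS = -26 is not a perfect cube.
  y = 2: RHS = 226 is not a perfect cube.
  y = -2: RHS = -222 is not a perfect cube.
  y = 3: RHS = 758 is not a perfect cube.
  y = -3: RHS = -754 is not a perfect cube.
Continuing the search up to |y| = 50 finds no solutions either.
No (x, y) in the scanned range satisfies the equation.

No integer solutions with |y| ≤ 50.


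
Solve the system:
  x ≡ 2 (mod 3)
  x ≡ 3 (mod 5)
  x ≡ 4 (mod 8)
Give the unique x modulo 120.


Moduli 3, 5, 8 are pairwise coprime; by CRT there is a unique solution modulo M = 3 · 5 · 8 = 120.
Solve pairwise, accumulating the modulus:
  Start with x ≡ 2 (mod 3).
  Combine with x ≡ 3 (mod 5): since gcd(3, 5) = 1, we get a unique residue mod 15.
    Write x = 2 + 3·t and substitute into x ≡ 3 (mod 5): 3·t ≡ 3 − 2 = 1 (mod 5).
    The inverse of 3 mod 5 is 2 (since 3·2 = 6 = 1·5 + 1), so t ≡ 2·1 = 2 ≡ 2 (mod 5).
    Then x = 2 + 3·2 = 8, valid modulo lcm(3, 5) = 15: x ≡ 8 (mod 15).
  Combine with x ≡ 4 (mod 8): since gcd(15, 8) = 1, we get a unique residue mod 120.
    Write x = 8 + 15·t and substitute into x ≡ 4 (mod 8): 15·t ≡ 4 − 8 = -4 (mod 8).
    Reduce coefficients mod 8: 7·t ≡ 4 (mod 8).
    The inverse of 7 mod 8 is 7 (since 7·7 = 49 = 6·8 + 1), so t ≡ 7·4 = 28 ≡ 4 (mod 8).
    Then x = 8 + 15·4 = 68, valid modulo lcm(15, 8) = 120: x ≡ 68 (mod 120).
Verify: 68 mod 3 = 2 ✓, 68 mod 5 = 3 ✓, 68 mod 8 = 4 ✓.

x ≡ 68 (mod 120).


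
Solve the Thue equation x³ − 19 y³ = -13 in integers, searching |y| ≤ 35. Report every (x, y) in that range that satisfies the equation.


The equation is x³ - 19y³ = -13. For fixed y, x³ = 19·y³ − 13, so a solution requires the RHS to be a perfect cube.
Strategy: iterate y from -35 to 35, compute RHS = 19·y³ − 13, and check whether it is a (positive or negative) perfect cube.
Check small values of y:
  y = 0: RHS = -13 is not a perfect cube.
  y = 1: RHS = 6 is not a perfect cube.
  y = -1: RHS = -32 is not a perfect cube.
  y = 2: RHS = 139 is not a perfect cube.
  y = -2: RHS = -165 is not a perfect cube.
  y = 3: RHS = 500 is not a perfect cube.
  y = -3: RHS = -526 is not a perfect cube.
Continuing the search up to |y| = 35 finds no solutions either.
No (x, y) in the scanned range satisfies the equation.

No integer solutions with |y| ≤ 35.


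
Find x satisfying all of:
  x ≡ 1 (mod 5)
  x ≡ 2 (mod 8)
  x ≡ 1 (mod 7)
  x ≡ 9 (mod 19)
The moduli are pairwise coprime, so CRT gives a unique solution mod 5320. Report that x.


Product of moduli M = 5 · 8 · 7 · 19 = 5320.
Merge one congruence at a time:
  Start: x ≡ 1 (mod 5).
  Combine with x ≡ 2 (mod 8); new modulus lcm = 40.
    Write x = 1 + 5·t and substitute into x ≡ 2 (mod 8): 5·t ≡ 2 − 1 = 1 (mod 8).
    The inverse of 5 mod 8 is 5 (since 5·5 = 25 = 3·8 + 1), so t ≡ 5·1 = 5 ≡ 5 (mod 8).
    Then x = 1 + 5·5 = 26, valid modulo lcm(5, 8) = 40: x ≡ 26 (mod 40).
  Combine with x ≡ 1 (mod 7); new modulus lcm = 280.
    Write x = 26 + 40·t and substitute into x ≡ 1 (mod 7): 40·t ≡ 1 − 26 = -25 (mod 7).
    Reduce coefficients mod 7: 5·t ≡ 3 (mod 7).
    The inverse of 5 mod 7 is 3 (since 5·3 = 15 = 2·7 + 1), so t ≡ 3·3 = 9 ≡ 2 (mod 7).
    Then x = 26 + 40·2 = 106, valid modulo lcm(40, 7) = 280: x ≡ 106 (mod 280).
  Combine with x ≡ 9 (mod 19); new modulus lcm = 5320.
    Write x = 106 + 280·t and substitute into x ≡ 9 (mod 19): 280·t ≡ 9 − 106 = -97 (mod 19).
    Reduce coefficients mod 19: 14·t ≡ 17 (mod 19).
    The inverse of 14 mod 19 is 15 (since 14·15 = 210 = 11·19 + 1), so t ≡ 15·17 = 255 ≡ 8 (mod 19).
    Then x = 106 + 280·8 = 2346, valid modulo lcm(280, 19) = 5320: x ≡ 2346 (mod 5320).
Verify against each original: 2346 mod 5 = 1, 2346 mod 8 = 2, 2346 mod 7 = 1, 2346 mod 19 = 9.

x ≡ 2346 (mod 5320).


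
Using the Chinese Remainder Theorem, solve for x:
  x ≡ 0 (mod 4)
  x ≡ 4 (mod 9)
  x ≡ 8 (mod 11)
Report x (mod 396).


Moduli 4, 9, 11 are pairwise coprime; by CRT there is a unique solution modulo M = 4 · 9 · 11 = 396.
Solve pairwise, accumulating the modulus:
  Start with x ≡ 0 (mod 4).
  Combine with x ≡ 4 (mod 9): since gcd(4, 9) = 1, we get a unique residue mod 36.
    Write x = 0 + 4·t and substitute into x ≡ 4 (mod 9): 4·t ≡ 4 − 0 = 4 (mod 9).
    The inverse of 4 mod 9 is 7 (since 4·7 = 28 = 3·9 + 1), so t ≡ 7·4 = 28 ≡ 1 (mod 9).
    Then x = 0 + 4·1 = 4, valid modulo lcm(4, 9) = 36: x ≡ 4 (mod 36).
  Combine with x ≡ 8 (mod 11): since gcd(36, 11) = 1, we get a unique residue mod 396.
    Write x = 4 + 36·t and substitute into x ≡ 8 (mod 11): 36·t ≡ 8 − 4 = 4 (mod 11).
    Reduce coefficients mod 11: 3·t ≡ 4 (mod 11).
    The inverse of 3 mod 11 is 4 (since 3·4 = 12 = 1·11 + 1), so t ≡ 4·4 = 16 ≡ 5 (mod 11).
    Then x = 4 + 36·5 = 184, valid modulo lcm(36, 11) = 396: x ≡ 184 (mod 396).
Verify: 184 mod 4 = 0 ✓, 184 mod 9 = 4 ✓, 184 mod 11 = 8 ✓.

x ≡ 184 (mod 396).


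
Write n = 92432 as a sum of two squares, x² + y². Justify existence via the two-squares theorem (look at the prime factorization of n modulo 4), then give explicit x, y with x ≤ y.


Step 1: Factor n = 92432 = 2^4 · 53 · 109.
Step 2: Check the mod-4 condition on each prime factor: 2 = 2 (special); 53 ≡ 1 (mod 4), exponent 1; 109 ≡ 1 (mod 4), exponent 1.
All primes ≡ 3 (mod 4) appear to even exponent (or don't appear), so by the two-squares theorem n IS expressible as a sum of two squares.
Step 3: Build a representation. Group n = k² · m with k = 4 and m = 53 · 109 = 5777 (a product of primes ≡ 1 (mod 4)); a representation of m scales to one of n via (k·x)² + (k·y)² = k²(x² + y²). Each prime p ≡ 1 (mod 4) is itself a sum of two squares; find a² by testing p − a² for a perfect square:
  53: 53 − 1² = 52, 53 − 2² = 49 = 7² ⇒ 53 = 2² + 7².
  109: 109 − 1² = 108, 109 − 2² = 105, 109 − 3² = 100 = 10² ⇒ 109 = 3² + 10².
  Combine using the Brahmagupta–Fibonacci identity (a² + b²)(c² + d²) = (ac − bd)² + (ad + bc)² = (ac + bd)² + (ad − bc)²:
  53 · 109 = 5777: from (2² + 7²)(3² + 10²), take (2·3 − 7·10, 2·10 + 7·3) = (6 − 70, 20 + 21) = (-64, 41); dropping signs (only squares matter) gives (64, 41); check 64² + 41² = 4096 + 1681 = 5777 ✓.
  Scale by k = 4: (4·64, 4·41) = (256, 164).
Step 4: Order so x ≤ y and verify: 164² + 256² = 26896 + 65536 = 92432 = n. ✓

n = 92432 = 164² + 256² (one valid representation with x ≤ y).


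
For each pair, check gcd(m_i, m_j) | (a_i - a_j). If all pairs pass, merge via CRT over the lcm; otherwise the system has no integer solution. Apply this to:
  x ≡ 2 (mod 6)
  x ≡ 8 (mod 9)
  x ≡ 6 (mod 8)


Moduli 6, 9, 8 are not pairwise coprime, so CRT works modulo lcm(m_i) when all pairwise compatibility conditions hold.
Pairwise compatibility: gcd(m_i, m_j) must divide a_i - a_j for every pair.
Merge one congruence at a time:
  Start: x ≡ 2 (mod 6).
  Combine with x ≡ 8 (mod 9): gcd(6, 9) = 3; 8 - 2 = 6, which IS divisible by 3, so compatible.
    Write x = 2 + 6·t and substitute into x ≡ 8 (mod 9): 6·t ≡ 8 − 2 = 6 (mod 9).
    Divide the congruence (and modulus) by g = 3: 2·t ≡ 2 (mod 3).
    The inverse of 2 mod 3 is 2 (since 2·2 = 4 = 1·3 + 1), so t ≡ 2·2 = 4 ≡ 1 (mod 3).
    Then x = 2 + 6·1 = 8, valid modulo lcm(6, 9) = 18: x ≡ 8 (mod 18).
  Combine with x ≡ 6 (mod 8): gcd(18, 8) = 2; 6 - 8 = -2, which IS divisible by 2, so compatible.
    Write x = 8 + 18·t and substitute into x ≡ 6 (mod 8): 18·t ≡ 6 − 8 = -2 (mod 8).
    Divide the congruence (and modulus) by g = 2: 9·t ≡ -1 (mod 4).
    Reduce coefficients mod 4: 1·t ≡ 3 (mod 4).
    So t ≡ 3 (mod 4).
    Then x = 8 + 18·3 = 62, valid modulo lcm(18, 8) = 72: x ≡ 62 (mod 72).
Verify: 62 mod 6 = 2, 62 mod 9 = 8, 62 mod 8 = 6.

x ≡ 62 (mod 72).


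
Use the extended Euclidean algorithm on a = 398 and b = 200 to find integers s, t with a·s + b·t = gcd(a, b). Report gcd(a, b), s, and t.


Euclidean algorithm on (398, 200) — divide until remainder is 0:
  398 = 1 · 200 + 198
  200 = 1 · 198 + 2
  198 = 99 · 2 + 0
gcd(398, 200) = 2.
Track Bezout coefficients alongside the remainders: start with r₀ = 398 = a·1 + b·0 (s = 1, t = 0) and r₁ = 200 = a·0 + b·1 (s = 0, t = 1); each new remainder r_{k+1} = r_{k-1} − q_k·r_k inherits s_{k+1} = s_{k-1} − q_k·s_k, t_{k+1} = t_{k-1} − q_k·t_k, so r_k = a·s_k + b·t_k at every step:
  q = 1: r = 198, s = 1 − 1·0 = 1, t = 0 − 1·1 = -1  (check: 398·1 + 200·(-1) = 198)
  q = 1: r = 2, s = 0 − 1·1 = -1, t = 1 − 1·(-1) = 2  (check: 398·(-1) + 200·2 = 2)
The row with r = 2 (the gcd) gives the Bezout coefficients s = -1, t = 2.
Result: 398 · (-1) + 200 · (2) = 2.

gcd(398, 200) = 2; s = -1, t = 2 (check: 398·(-1) + 200·2 = 2).


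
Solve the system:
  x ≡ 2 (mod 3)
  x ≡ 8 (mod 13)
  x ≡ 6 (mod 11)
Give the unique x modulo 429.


Moduli 3, 13, 11 are pairwise coprime; by CRT there is a unique solution modulo M = 3 · 13 · 11 = 429.
Solve pairwise, accumulating the modulus:
  Start with x ≡ 2 (mod 3).
  Combine with x ≡ 8 (mod 13): since gcd(3, 13) = 1, we get a unique residue mod 39.
    Write x = 2 + 3·t and substitute into x ≡ 8 (mod 13): 3·t ≡ 8 − 2 = 6 (mod 13).
    The inverse of 3 mod 13 is 9 (since 3·9 = 27 = 2·13 + 1), so t ≡ 9·6 = 54 ≡ 2 (mod 13).
    Then x = 2 + 3·2 = 8, valid modulo lcm(3, 13) = 39: x ≡ 8 (mod 39).
  Combine with x ≡ 6 (mod 11): since gcd(39, 11) = 1, we get a unique residue mod 429.
    Write x = 8 + 39·t and substitute into x ≡ 6 (mod 11): 39·t ≡ 6 − 8 = -2 (mod 11).
    Reduce coefficients mod 11: 6·t ≡ 9 (mod 11).
    The inverse of 6 mod 11 is 2 (since 6·2 = 12 = 1·11 + 1), so t ≡ 2·9 = 18 ≡ 7 (mod 11).
    Then x = 8 + 39·7 = 281, valid modulo lcm(39, 11) = 429: x ≡ 281 (mod 429).
Verify: 281 mod 3 = 2 ✓, 281 mod 13 = 8 ✓, 281 mod 11 = 6 ✓.

x ≡ 281 (mod 429).


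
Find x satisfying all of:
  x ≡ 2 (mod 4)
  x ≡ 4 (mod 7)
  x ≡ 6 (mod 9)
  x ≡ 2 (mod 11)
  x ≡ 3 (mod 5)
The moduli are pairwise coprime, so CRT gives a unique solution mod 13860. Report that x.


Product of moduli M = 4 · 7 · 9 · 11 · 5 = 13860.
Merge one congruence at a time:
  Start: x ≡ 2 (mod 4).
  Combine with x ≡ 4 (mod 7); new modulus lcm = 28.
    Write x = 2 + 4·t and substitute into x ≡ 4 (mod 7): 4·t ≡ 4 − 2 = 2 (mod 7).
    The inverse of 4 mod 7 is 2 (since 4·2 = 8 = 1·7 + 1), so t ≡ 2·2 = 4 ≡ 4 (mod 7).
    Then x = 2 + 4·4 = 18, valid modulo lcm(4, 7) = 28: x ≡ 18 (mod 28).
  Combine with x ≡ 6 (mod 9); new modulus lcm = 252.
    Write x = 18 + 28·t and substitute into x ≡ 6 (mod 9): 28·t ≡ 6 − 18 = -12 (mod 9).
    Reduce coefficients mod 9: 1·t ≡ 6 (mod 9).
    So t ≡ 6 (mod 9).
    Then x = 18 + 28·6 = 186, valid modulo lcm(28, 9) = 252: x ≡ 186 (mod 252).
  Combine with x ≡ 2 (mod 11); new modulus lcm = 2772.
    Write x = 186 + 252·t and substitute into x ≡ 2 (mod 11): 252·t ≡ 2 − 186 = -184 (mod 11).
    Reduce coefficients mod 11: 10·t ≡ 3 (mod 11).
    The inverse of 10 mod 11 is 10 (since 10·10 = 100 = 9·11 + 1), so t ≡ 10·3 = 30 ≡ 8 (mod 11).
    Then x = 186 + 252·8 = 2202, valid modulo lcm(252, 11) = 2772: x ≡ 2202 (mod 2772).
  Combine with x ≡ 3 (mod 5); new modulus lcm = 13860.
    Write x = 2202 + 2772·t and substitute into x ≡ 3 (mod 5): 2772·t ≡ 3 − 2202 = -2199 (mod 5).
    Reduce coefficients mod 5: 2·t ≡ 1 (mod 5).
    The inverse of 2 mod 5 is 3 (since 2·3 = 6 = 1·5 + 1), so t ≡ 3·1 = 3 ≡ 3 (mod 5).
    Then x = 2202 + 2772·3 = 10518, valid modulo lcm(2772, 5) = 13860: x ≡ 10518 (mod 13860).
Verify against each original: 10518 mod 4 = 2, 10518 mod 7 = 4, 10518 mod 9 = 6, 10518 mod 11 = 2, 10518 mod 5 = 3.

x ≡ 10518 (mod 13860).


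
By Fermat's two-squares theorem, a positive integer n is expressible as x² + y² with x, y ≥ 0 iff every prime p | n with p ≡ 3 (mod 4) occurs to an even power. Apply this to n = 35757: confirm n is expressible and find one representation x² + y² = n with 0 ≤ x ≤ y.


Step 1: Factor n = 35757 = 3^2 · 29 · 137.
Step 2: Check the mod-4 condition on each prime factor: 3 ≡ 3 (mod 4), exponent 2 (must be even); 29 ≡ 1 (mod 4), exponent 1; 137 ≡ 1 (mod 4), exponent 1.
All primes ≡ 3 (mod 4) appear to even exponent (or don't appear), so by the two-squares theorem n IS expressible as a sum of two squares.
Step 3: Build a representation. Group n = k² · m with k = 3 and m = 29 · 137 = 3973 (a product of primes ≡ 1 (mod 4)); a representation of m scales to one of n via (k·x)² + (k·y)² = k²(x² + y²). Each prime p ≡ 1 (mod 4) is itself a sum of two squares; find a² by testing p − a² for a perfect square:
  29: 29 − 1² = 28, 29 − 2² = 25 = 5² ⇒ 29 = 2² + 5².
  137: 137 − 1² = 136, 137 − 2² = 133, 137 − 3² = 128, 137 − 4² = 121 = 11² ⇒ 137 = 4² + 11².
  Combine using the Brahmagupta–Fibonacci identity (a² + b²)(c² + d²) = (ac − bd)² + (ad + bc)² = (ac + bd)² + (ad − bc)²:
  29 · 137 = 3973: from (2² + 5²)(4² + 11²), take (2·4 − 5·11, 2·11 + 5·4) = (8 − 55, 22 + 20) = (-47, 42); dropping signs (only squares matter) gives (47, 42); check 47² + 42² = 2209 + 1764 = 3973 ✓.
  Scale by k = 3: (3·47, 3·42) = (141, 126).
Step 4: Order so x ≤ y and verify: 126² + 141² = 15876 + 19881 = 35757 = n. ✓

n = 35757 = 126² + 141² (one valid representation with x ≤ y).


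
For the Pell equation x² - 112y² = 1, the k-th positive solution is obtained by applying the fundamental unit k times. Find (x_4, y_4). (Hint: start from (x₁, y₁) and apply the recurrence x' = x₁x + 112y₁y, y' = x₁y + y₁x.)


Step 1: Find the fundamental solution (x₁, y₁) of x² - 112y² = 1.
  Expand √112 as a continued fraction. a₀ = ⌊√112⌋ = 10; iterate m_{k+1} = d_k·a_k − m_k, d_{k+1} = (112 − m_{k+1}²)/d_k, a_{k+1} = ⌊(a₀ + m_{k+1})/d_{k+1}⌋ (starting m₀ = 0, d₀ = 1), with convergents p_k = a_k·p_{k-1} + p_{k-2}, q_k = a_k·q_{k-1} + q_{k-2} (p₋₁ = 1, q₋₁ = 0):
  k = 0: a₀ = 10; p₀/q₀ = 10/1; p₀² − 112·q₀² = 100 − 112 = -12.
  k = 1: m = 10, d = 12, a = ⌊(10 + 10)/12⌋ = 1; p/q = (1·10 + 1)/(1·1 + 0) = 11/1; p² − 112·q² = 121 − 112 = 9.
  k = 2: m = 2, d = 9, a = ⌊(10 + 2)/9⌋ = 1; p/q = (1·11 + 10)/(1·1 + 1) = 21/2; p² − 112·q² = 441 − 448 = -7.
  k = 3: m = 7, d = 7, a = ⌊(10 + 7)/7⌋ = 2; p/q = (2·21 + 11)/(2·2 + 1) = 53/5; p² − 112·q² = 2809 − 2800 = 9.
  k = 4: m = 7, d = 9, a = ⌊(10 + 7)/9⌋ = 1; p/q = (1·53 + 21)/(1·5 + 2) = 74/7; p² − 112·q² = 5476 − 5488 = -12.
  k = 5: m = 2, d = 12, a = ⌊(10 + 2)/12⌋ = 1; p/q = (1·74 + 53)/(1·7 + 5) = 127/12; p² − 112·q² = 16129 − 16128 = 1.
  The first convergent with p² − 112·q² = 1 gives the fundamental solution (x₁, y₁) = (127, 12).
Step 2: Apply the recurrence (x_{n+1}, y_{n+1}) = (x₁x_n + 112y₁y_n, x₁y_n + y₁x_n) repeatedly.
  From (x_1, y_1) = (127, 12): x_2 = 127·127 + 112·12·12 = 32257; y_2 = 127·12 + 12·127 = 3048.
  From (x_2, y_2) = (32257, 3048): x_3 = 127·32257 + 112·12·3048 = 8193151; y_3 = 127·3048 + 12·32257 = 774180.
  From (x_3, y_3) = (8193151, 774180): x_4 = 127·8193151 + 112·12·774180 = 2081028097; y_4 = 127·774180 + 12·8193151 = 196638672.
Step 3: Verify x_4² - 112·y_4² = 4330677940503441409 - 4330677940503441408 = 1 (should be 1). ✓

(x_1, y_1) = (127, 12); (x_4, y_4) = (2081028097, 196638672).
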